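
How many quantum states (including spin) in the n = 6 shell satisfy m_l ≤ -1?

30

Orbitals with m_l ≤ -1, by l: l=1 → 1; l=2 → 2; l=3 → 3; l=4 → 4; l=5 → 5.
Orbitals: 1 + 2 + 3 + 4 + 5 = 15. Each orbital carries two spin states, so 15 × 2 = 30 states.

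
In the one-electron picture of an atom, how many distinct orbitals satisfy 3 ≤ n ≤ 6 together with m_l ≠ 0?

Go shell by shell, enumerating (l, m_l) with m_l ≠ 0:
n=3 → 6; n=4 → 12; n=5 → 20; n=6 → 30.
Total orbitals: 6 + 12 + 20 + 30 = 68.

68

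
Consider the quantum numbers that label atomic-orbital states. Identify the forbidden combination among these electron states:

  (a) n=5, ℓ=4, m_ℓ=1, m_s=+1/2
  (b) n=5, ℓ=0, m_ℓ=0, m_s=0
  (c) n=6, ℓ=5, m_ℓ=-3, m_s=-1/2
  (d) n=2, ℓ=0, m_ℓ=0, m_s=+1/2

(b) has m_s = 0, but an electron's spin must be ±1/2.
The remaining sets (a), (c), (d) satisfy all four rules.

(b)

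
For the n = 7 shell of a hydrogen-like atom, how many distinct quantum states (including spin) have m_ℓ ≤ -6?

2

For n = 7, ℓ ranges over 0 … 6.
Per ℓ-value: ℓ=6 → 1.
Orbitals: 1. Each orbital carries two spin states, so 1 × 2 = 2 states.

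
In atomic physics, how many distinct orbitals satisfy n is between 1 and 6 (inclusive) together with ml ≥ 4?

4

Go shell by shell, enumerating (l, ml) with ml ≥ 4:
n=5 → 1; n=6 → 3.
Total orbitals: 1 + 3 = 4.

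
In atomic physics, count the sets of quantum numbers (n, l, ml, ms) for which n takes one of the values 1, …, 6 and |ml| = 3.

For each n in the range, tally the orbitals obeying |ml| = 3:
n=4 → 2; n=5 → 4; n=6 → 6.
Orbitals: 2 + 4 + 6 = 12. Including both spin states (ms = ±1/2) gives 2 × 12 = 24 states.

24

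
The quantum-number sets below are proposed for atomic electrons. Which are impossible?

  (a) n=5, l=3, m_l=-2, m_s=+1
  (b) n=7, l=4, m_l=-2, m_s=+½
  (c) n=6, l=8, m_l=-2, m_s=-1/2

(a) has m_s = +1, but an electron's spin must be ±1/2.
(c) has l = 8 ≥ n = 6, violating 0 ≤ l ≤ n−1.
The remaining set (b) satisfies all four rules.

(a) and (c)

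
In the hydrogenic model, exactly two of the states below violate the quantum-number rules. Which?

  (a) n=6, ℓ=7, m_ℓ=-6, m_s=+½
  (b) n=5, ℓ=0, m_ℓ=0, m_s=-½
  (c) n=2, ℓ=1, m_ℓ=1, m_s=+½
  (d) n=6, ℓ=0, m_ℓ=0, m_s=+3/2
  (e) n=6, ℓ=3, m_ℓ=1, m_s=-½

(a) and (d)

(a) has ℓ = 7 ≥ n = 6, violating 0 ≤ ℓ ≤ n−1.
(d) has m_s = +3/2, but an electron's spin must be ±1/2.
The remaining sets (b), (c), (e) satisfy all four rules.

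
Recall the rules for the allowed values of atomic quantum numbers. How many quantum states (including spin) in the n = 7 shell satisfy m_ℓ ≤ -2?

With n = 7 the allowed ℓ are 0, 1, …, 6.
Per ℓ-value: ℓ=2 → 1; ℓ=3 → 2; ℓ=4 → 3; ℓ=5 → 4; ℓ=6 → 5.
Orbitals: 1 + 2 + 3 + 4 + 5 = 15. Each orbital carries two spin states, so 15 × 2 = 30 states.

30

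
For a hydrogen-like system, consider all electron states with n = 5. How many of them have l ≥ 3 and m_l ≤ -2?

10

With n = 5 the allowed l are 0, 1, …, 4.
The (l, m_l) pairs meeting l ≥ 3 and m_l ≤ -2 give: l=3 → 2; l=4 → 3.
Orbitals: 2 + 3 = 5. Each orbital carries two spin states, so 5 × 2 = 10 states.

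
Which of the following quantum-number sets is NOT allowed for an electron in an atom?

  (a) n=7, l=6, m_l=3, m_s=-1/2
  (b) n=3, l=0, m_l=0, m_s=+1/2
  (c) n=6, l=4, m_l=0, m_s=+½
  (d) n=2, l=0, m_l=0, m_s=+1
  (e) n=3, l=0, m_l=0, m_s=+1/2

(d) has m_s = +1, but an electron's spin must be ±1/2.
The remaining sets (a), (b), (c), (e) satisfy all four rules.

(d)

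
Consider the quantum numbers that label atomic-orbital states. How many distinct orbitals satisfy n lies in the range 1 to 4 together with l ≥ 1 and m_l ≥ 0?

16

Go shell by shell, enumerating (l, m_l) with l ≥ 1 and m_l ≥ 0:
n=2 → 2; n=3 → 5; n=4 → 9.
Total orbitals: 2 + 5 + 9 = 16.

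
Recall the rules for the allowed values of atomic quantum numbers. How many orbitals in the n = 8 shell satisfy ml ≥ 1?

28

Go through l = 0, …, 7 (the values permitted for n = 8).
Orbitals with ml ≥ 1, by l: l=1 → 1; l=2 → 2; l=3 → 3; l=4 → 4; l=5 → 5; l=6 → 6; l=7 → 7.
Total orbitals: 1 + 2 + 3 + 4 + 5 + 6 + 7 = 28.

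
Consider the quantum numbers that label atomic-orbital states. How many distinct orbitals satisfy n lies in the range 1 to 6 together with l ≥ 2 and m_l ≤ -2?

Per-shell orbital counts meeting the constraint:
n=3 → 1; n=4 → 3; n=5 → 6; n=6 → 10.
Total orbitals: 1 + 3 + 6 + 10 = 20.

20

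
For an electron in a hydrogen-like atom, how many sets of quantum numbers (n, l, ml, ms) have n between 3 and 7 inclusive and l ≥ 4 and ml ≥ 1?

Count contributing orbitals for each principal shell:
n=5 → 4; n=6 → 9; n=7 → 15.
Orbitals: 4 + 9 + 15 = 28. Including both spin states (ms = ±1/2) gives 2 × 28 = 56 states.

56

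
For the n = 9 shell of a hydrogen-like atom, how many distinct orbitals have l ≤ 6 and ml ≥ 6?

1

Orbitals with l ≤ 6 and ml ≥ 6, by l: l=6 → 1.
Total orbitals: 1.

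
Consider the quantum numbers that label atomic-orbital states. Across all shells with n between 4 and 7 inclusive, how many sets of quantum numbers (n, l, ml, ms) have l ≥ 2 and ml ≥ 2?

68

Work shell by shell — for each n, count the (l, ml) pairs that satisfy l ≥ 2 and ml ≥ 2:
n=4 → 3; n=5 → 6; n=6 → 10; n=7 → 15.
Orbitals: 3 + 6 + 10 + 15 = 34. Including both spin states (ms = ±1/2) gives 2 × 34 = 68 states.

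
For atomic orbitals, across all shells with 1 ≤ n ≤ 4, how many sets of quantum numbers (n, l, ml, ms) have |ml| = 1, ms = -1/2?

12

For each n in the range, tally the orbitals obeying |ml| = 1:
n=2 → 2; n=3 → 4; n=4 → 6.
Orbitals: 2 + 4 + 6 = 12. With ms fixed to -1/2 there is one state per orbital, so 12 states.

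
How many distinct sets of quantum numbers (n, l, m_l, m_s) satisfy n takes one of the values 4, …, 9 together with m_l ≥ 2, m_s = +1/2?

83

Count contributing orbitals for each principal shell:
n=4 → 3; n=5 → 6; n=6 → 10; n=7 → 15; n=8 → 21; n=9 → 28.
Orbitals: 3 + 6 + 10 + 15 + 21 + 28 = 83. With m_s fixed to +1/2 there is one state per orbital, so 83 states.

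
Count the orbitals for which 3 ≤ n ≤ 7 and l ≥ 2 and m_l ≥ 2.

Work shell by shell — for each n, count the (l, m_l) pairs that satisfy l ≥ 2 and m_l ≥ 2:
n=3 → 1; n=4 → 3; n=5 → 6; n=6 → 10; n=7 → 15.
Total orbitals: 1 + 3 + 6 + 10 + 15 = 35.

35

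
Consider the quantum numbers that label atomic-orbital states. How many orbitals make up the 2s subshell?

1

A subshell has 2l+1 orbitals; with l = 0, that's 1.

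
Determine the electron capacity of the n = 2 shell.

8

A shell holds 2n² electrons: 2 × 2² = 2 × 4 = 8.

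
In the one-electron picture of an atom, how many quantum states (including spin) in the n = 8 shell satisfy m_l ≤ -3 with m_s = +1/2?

With n = 8 the allowed l are 0, 1, …, 7.
Per l-value: l=3 → 1; l=4 → 2; l=5 → 3; l=6 → 4; l=7 → 5.
Orbitals: 1 + 2 + 3 + 4 + 5 = 15. With m_s fixed to a single value there is one state per orbital, giving 15 states.

15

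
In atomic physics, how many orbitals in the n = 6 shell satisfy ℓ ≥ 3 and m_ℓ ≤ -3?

6

Go through ℓ = 0, …, 5 (the values permitted for n = 6).
Per ℓ-value: ℓ=3 → 1; ℓ=4 → 2; ℓ=5 → 3.
Total orbitals: 1 + 2 + 3 = 6.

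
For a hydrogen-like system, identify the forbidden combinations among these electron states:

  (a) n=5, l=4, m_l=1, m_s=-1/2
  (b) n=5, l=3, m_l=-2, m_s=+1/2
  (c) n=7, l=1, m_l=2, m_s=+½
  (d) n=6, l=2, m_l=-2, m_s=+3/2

(c) and (d)

(c) has |m_l| = 2 > l = 1, violating −l ≤ m_l ≤ l.
(d) has m_s = +3/2, but an electron's spin must be ±1/2.
The remaining sets (a), (b) satisfy all four rules.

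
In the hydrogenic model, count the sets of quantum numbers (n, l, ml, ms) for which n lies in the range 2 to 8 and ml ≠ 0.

336

Go shell by shell, enumerating (l, ml) with ml ≠ 0:
n=2 → 2; n=3 → 6; n=4 → 12; n=5 → 20; n=6 → 30; n=7 → 42; n=8 → 56.
Orbitals: 2 + 6 + 12 + 20 + 30 + 42 + 56 = 168. Including both spin states (ms = ±1/2) gives 2 × 168 = 336 states.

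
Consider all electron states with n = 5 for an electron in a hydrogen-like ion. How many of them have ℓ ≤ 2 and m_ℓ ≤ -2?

The n = 5 shell has ℓ = 0 through 4; check each.
Contributions: ℓ=2 → 1.
Orbitals: 1. Each orbital carries two spin states, so 1 × 2 = 2 states.

2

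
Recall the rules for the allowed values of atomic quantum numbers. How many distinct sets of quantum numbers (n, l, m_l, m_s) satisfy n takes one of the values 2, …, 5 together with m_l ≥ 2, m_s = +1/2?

10

Work shell by shell — for each n, count the (l, m_l) pairs that satisfy m_l ≥ 2:
n=3 → 1; n=4 → 3; n=5 → 6.
Orbitals: 1 + 3 + 6 = 10. With m_s fixed to +1/2 there is one state per orbital, so 10 states.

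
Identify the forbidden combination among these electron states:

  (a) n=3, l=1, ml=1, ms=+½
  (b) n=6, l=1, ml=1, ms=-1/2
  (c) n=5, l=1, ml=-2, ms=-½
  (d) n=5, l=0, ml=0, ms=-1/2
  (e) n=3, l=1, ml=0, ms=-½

(c) has |ml| = 2 > l = 1, violating −l ≤ ml ≤ l.
The remaining sets (a), (b), (d), (e) satisfy all four rules.

(c)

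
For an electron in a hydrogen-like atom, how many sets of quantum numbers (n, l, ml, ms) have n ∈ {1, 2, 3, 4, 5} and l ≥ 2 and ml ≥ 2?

20

Work shell by shell — for each n, count the (l, ml) pairs that satisfy l ≥ 2 and ml ≥ 2:
n=3 → 1; n=4 → 3; n=5 → 6.
Orbitals: 1 + 3 + 6 = 10. Including both spin states (ms = ±1/2) gives 2 × 10 = 20 states.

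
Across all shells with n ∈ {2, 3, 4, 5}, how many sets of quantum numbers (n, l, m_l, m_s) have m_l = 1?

20

Go shell by shell, enumerating (l, m_l) with m_l = 1:
n=2 → 1; n=3 → 2; n=4 → 3; n=5 → 4.
Orbitals: 1 + 2 + 3 + 4 = 10. Including both spin states (m_s = ±1/2) gives 2 × 10 = 20 states.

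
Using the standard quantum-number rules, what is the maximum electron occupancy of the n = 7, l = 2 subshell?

A subshell with l = 2 has 2l+1 = 5 orbitals, each holding 2 electrons (spin ±1/2), so 5 × 2 = 10.

10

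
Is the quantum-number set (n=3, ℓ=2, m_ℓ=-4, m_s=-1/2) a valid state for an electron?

Not allowed

The magnetic quantum number must satisfy −ℓ ≤ m_ℓ ≤ ℓ. With ℓ = 2, m_ℓ can only be -2, -1, 0, 1, 2, so m_ℓ = -4 is forbidden.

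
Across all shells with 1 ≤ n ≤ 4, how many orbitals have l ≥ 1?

26

Go shell by shell, enumerating (l, ml) with l ≥ 1:
n=2 → 3; n=3 → 8; n=4 → 15.
Total orbitals: 3 + 8 + 15 = 26.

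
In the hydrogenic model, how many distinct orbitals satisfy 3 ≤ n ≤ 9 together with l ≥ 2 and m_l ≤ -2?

Work shell by shell — for each n, count the (l, m_l) pairs that satisfy l ≥ 2 and m_l ≤ -2:
n=3 → 1; n=4 → 3; n=5 → 6; n=6 → 10; n=7 → 15; n=8 → 21; n=9 → 28.
Total orbitals: 1 + 3 + 6 + 10 + 15 + 21 + 28 = 84.

84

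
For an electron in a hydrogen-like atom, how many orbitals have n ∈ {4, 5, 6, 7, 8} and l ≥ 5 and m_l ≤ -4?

For each n in the range, tally the orbitals obeying l ≥ 5 and m_l ≤ -4:
n=6 → 2; n=7 → 5; n=8 → 9.
Total orbitals: 2 + 5 + 9 = 16.

16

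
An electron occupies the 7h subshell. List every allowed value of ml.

The 7h subshell has l = 5, and ml takes every integer from −l to +l. With l = 5 that gives the 11 values -5, -4, -3, -2, -1, 0, 1, 2, 3, 4, 5.

-5, -4, -3, -2, -1, 0, 1, 2, 3, 4, 5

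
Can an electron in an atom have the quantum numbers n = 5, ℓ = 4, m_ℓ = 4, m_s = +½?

n = 5 is a positive integer. ℓ = 4 satisfies 0 ≤ ℓ ≤ n−1 = 4. m_ℓ = 4 lies in the range −ℓ … +ℓ (here −4 … 4). m_s = +1/2 is one of ±1/2.
All four constraints are satisfied.

Valid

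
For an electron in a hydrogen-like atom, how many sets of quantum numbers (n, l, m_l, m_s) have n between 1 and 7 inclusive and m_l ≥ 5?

For each n in the range, tally the orbitals obeying m_l ≥ 5:
n=6 → 1; n=7 → 3.
Orbitals: 1 + 3 = 4. Including both spin states (m_s = ±1/2) gives 2 × 4 = 8 states.

8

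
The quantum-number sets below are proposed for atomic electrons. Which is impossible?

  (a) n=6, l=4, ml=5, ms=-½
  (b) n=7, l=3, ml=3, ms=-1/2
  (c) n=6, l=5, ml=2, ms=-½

(a) has |ml| = 5 > l = 4, violating −l ≤ ml ≤ l.
The remaining sets (b), (c) satisfy all four rules.

(a)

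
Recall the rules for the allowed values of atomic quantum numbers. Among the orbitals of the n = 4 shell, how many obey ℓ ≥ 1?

15

Go through ℓ = 0, …, 3 (the values permitted for n = 4).
The (ℓ, m_ℓ) pairs meeting ℓ ≥ 1 give: ℓ=1 → 3; ℓ=2 → 5; ℓ=3 → 7.
Total orbitals: 3 + 5 + 7 = 15.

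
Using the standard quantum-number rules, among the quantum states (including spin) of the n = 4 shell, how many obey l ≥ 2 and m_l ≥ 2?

For n = 4, l ranges over 0 … 3.
Contributions: l=2 → 1; l=3 → 2.
Orbitals: 1 + 2 = 3. Each orbital carries two spin states, so 3 × 2 = 6 states.

6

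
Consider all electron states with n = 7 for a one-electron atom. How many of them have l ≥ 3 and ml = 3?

8

Per l-value: l=3 → 1; l=4 → 1; l=5 → 1; l=6 → 1.
Orbitals: 1 + 1 + 1 + 1 = 4. Each orbital carries two spin states, so 4 × 2 = 8 states.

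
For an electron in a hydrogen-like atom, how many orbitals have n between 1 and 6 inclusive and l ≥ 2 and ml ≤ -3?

10

Work shell by shell — for each n, count the (l, ml) pairs that satisfy l ≥ 2 and ml ≤ -3:
n=4 → 1; n=5 → 3; n=6 → 6.
Total orbitals: 1 + 3 + 6 = 10.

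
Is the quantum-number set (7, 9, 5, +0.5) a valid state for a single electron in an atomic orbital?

Invalid

The orbital quantum number must satisfy 0 ≤ ℓ ≤ n−1. With n = 7 the allowed ℓ values are 0, 1, 2, 3, 4, 5, 6, so ℓ = 9 is out of range.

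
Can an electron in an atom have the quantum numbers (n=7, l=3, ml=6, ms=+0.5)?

No

The magnetic quantum number must satisfy −l ≤ ml ≤ l. With l = 3, ml can only be -3, -2, -1, 0, 1, 2, 3, so ml = 6 is forbidden.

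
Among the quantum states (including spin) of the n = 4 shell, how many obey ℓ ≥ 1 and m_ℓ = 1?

6

Go through ℓ = 0, …, 3 (the values permitted for n = 4).
Contributions: ℓ=1 → 1; ℓ=2 → 1; ℓ=3 → 1.
Orbitals: 1 + 1 + 1 = 3. Each orbital carries two spin states, so 3 × 2 = 6 states.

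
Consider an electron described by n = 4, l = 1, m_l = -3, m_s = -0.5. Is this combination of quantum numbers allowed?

The magnetic quantum number must satisfy −l ≤ m_l ≤ l. With l = 1, m_l can only be -1, 0, 1, so m_l = -3 is forbidden.

No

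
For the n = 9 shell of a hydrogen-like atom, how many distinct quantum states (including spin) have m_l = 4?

With n = 9 the allowed l are 0, 1, …, 8.
The (l, m_l) pairs meeting m_l = 4 give: l=4 → 1; l=5 → 1; l=6 → 1; l=7 → 1; l=8 → 1.
Orbitals: 1 + 1 + 1 + 1 + 1 = 5. Each orbital carries two spin states, so 5 × 2 = 10 states.

10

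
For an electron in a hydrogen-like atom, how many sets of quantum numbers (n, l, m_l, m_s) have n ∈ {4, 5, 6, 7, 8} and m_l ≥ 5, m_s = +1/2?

10

Work shell by shell — for each n, count the (l, m_l) pairs that satisfy m_l ≥ 5:
n=6 → 1; n=7 → 3; n=8 → 6.
Orbitals: 1 + 3 + 6 = 10. With m_s fixed to +1/2 there is one state per orbital, so 10 states.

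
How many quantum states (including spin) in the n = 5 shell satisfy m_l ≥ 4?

2

The (l, m_l) pairs meeting m_l ≥ 4 give: l=4 → 1.
Orbitals: 1. Each orbital carries two spin states, so 1 × 2 = 2 states.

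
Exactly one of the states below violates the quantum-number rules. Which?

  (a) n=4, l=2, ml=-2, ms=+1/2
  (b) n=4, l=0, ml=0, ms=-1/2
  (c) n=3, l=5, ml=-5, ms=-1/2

(c) has l = 5 ≥ n = 3, violating 0 ≤ l ≤ n−1.
The remaining sets (a), (b) satisfy all four rules.

(c)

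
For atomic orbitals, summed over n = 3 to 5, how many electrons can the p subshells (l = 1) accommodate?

A p subshell (l = 1) exists for every n ≥ 2, so shells n = 3, 4, 5 each contribute one — 3 subshells.
Since each p subshell holds 2(2·1+1) = 6 electrons, the total is 3 × 6 = 18.

18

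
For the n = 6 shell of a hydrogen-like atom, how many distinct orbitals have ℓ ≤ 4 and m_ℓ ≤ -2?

With n = 6 the allowed ℓ are 0, 1, …, 5.
Contributions: ℓ=2 → 1; ℓ=3 → 2; ℓ=4 → 3.
Total orbitals: 1 + 2 + 3 = 6.

6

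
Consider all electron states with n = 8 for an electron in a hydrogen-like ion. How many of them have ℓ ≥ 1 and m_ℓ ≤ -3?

30

Go through ℓ = 0, …, 7 (the values permitted for n = 8).
Per ℓ-value: ℓ=3 → 1; ℓ=4 → 2; ℓ=5 → 3; ℓ=6 → 4; ℓ=7 → 5.
Orbitals: 1 + 2 + 3 + 4 + 5 = 15. Each orbital carries two spin states, so 15 × 2 = 30 states.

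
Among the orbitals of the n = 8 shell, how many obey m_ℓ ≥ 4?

10

Go through ℓ = 0, …, 7 (the values permitted for n = 8).
The (ℓ, m_ℓ) pairs meeting m_ℓ ≥ 4 give: ℓ=4 → 1; ℓ=5 → 2; ℓ=6 → 3; ℓ=7 → 4.
Total orbitals: 1 + 2 + 3 + 4 = 10.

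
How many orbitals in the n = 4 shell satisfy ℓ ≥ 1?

Go through ℓ = 0, …, 3 (the values permitted for n = 4).
Contributions: ℓ=1 → 3; ℓ=2 → 5; ℓ=3 → 7.
Total orbitals: 3 + 5 + 7 = 15.

15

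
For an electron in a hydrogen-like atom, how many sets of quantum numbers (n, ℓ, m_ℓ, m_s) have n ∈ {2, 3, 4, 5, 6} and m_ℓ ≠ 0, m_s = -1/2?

For each n in the range, tally the orbitals obeying m_ℓ ≠ 0:
n=2 → 2; n=3 → 6; n=4 → 12; n=5 → 20; n=6 → 30.
Orbitals: 2 + 6 + 12 + 20 + 30 = 70. With m_s fixed to -1/2 there is one state per orbital, so 70 states.

70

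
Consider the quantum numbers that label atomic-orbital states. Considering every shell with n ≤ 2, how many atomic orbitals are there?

5

Total orbitals = 1² + 2² = 5.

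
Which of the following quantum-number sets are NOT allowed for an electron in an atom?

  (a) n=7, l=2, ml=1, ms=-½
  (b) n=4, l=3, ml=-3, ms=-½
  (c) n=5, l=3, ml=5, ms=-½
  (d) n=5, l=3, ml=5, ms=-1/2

(c) has |ml| = 5 > l = 3, violating −l ≤ ml ≤ l.
(d) has |ml| = 5 > l = 3, violating −l ≤ ml ≤ l.
The remaining sets (a), (b) satisfy all four rules.

(c) and (d)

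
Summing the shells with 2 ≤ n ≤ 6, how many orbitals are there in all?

90

Shell n has n² orbitals: 2²=4 + 3²=9 + 4²=16 + 5²=25 + 6²=36 = 90 orbitals.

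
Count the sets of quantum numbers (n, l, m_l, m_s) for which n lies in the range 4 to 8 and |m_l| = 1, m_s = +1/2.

50

Treat each shell separately and count matching orbitals:
n=4 → 6; n=5 → 8; n=6 → 10; n=7 → 12; n=8 → 14.
Orbitals: 6 + 8 + 10 + 12 + 14 = 50. With m_s fixed to +1/2 there is one state per orbital, so 50 states.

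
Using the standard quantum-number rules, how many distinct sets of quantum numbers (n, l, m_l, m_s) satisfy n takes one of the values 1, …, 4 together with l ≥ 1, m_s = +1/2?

26

Go shell by shell, enumerating (l, m_l) with l ≥ 1:
n=2 → 3; n=3 → 8; n=4 → 15.
Orbitals: 3 + 8 + 15 = 26. With m_s fixed to +1/2 there is one state per orbital, so 26 states.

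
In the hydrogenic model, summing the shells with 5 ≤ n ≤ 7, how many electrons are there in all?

220

Shell n has n² orbitals: 5²=25 + 6²=36 + 7²=49 = 110 orbitals.
Two spin states per orbital: 2 × 110 = 220 electrons.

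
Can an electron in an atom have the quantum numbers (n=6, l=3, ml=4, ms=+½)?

The magnetic quantum number must satisfy −l ≤ ml ≤ l. With l = 3, ml can only be -3, -2, -1, 0, 1, 2, 3, so ml = 4 is forbidden.

No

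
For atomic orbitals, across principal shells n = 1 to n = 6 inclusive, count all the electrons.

182

Shell n has n² orbitals: 1²=1 + 2²=4 + 3²=9 + 4²=16 + 5²=25 + 6²=36 = 91 orbitals.
Two spin states per orbital: 2 × 91 = 182 electrons.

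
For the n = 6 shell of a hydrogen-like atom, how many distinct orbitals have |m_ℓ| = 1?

Go through ℓ = 0, …, 5 (the values permitted for n = 6).
Contributions: ℓ=1 → 2; ℓ=2 → 2; ℓ=3 → 2; ℓ=4 → 2; ℓ=5 → 2.
Total orbitals: 2 + 2 + 2 + 2 + 2 = 10.

10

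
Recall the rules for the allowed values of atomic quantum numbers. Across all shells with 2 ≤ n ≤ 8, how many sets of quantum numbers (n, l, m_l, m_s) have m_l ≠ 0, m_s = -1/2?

168

For each n in the range, tally the orbitals obeying m_l ≠ 0:
n=2 → 2; n=3 → 6; n=4 → 12; n=5 → 20; n=6 → 30; n=7 → 42; n=8 → 56.
Orbitals: 2 + 6 + 12 + 20 + 30 + 42 + 56 = 168. With m_s fixed to -1/2 there is one state per orbital, so 168 states.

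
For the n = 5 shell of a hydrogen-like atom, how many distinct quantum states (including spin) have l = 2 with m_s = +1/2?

5

With n = 5 the allowed l are 0, 1, …, 4.
Orbitals with l = 2, by l: l=2 → 5.
Orbitals: 5. With m_s fixed to a single value there is one state per orbital, giving 5 states.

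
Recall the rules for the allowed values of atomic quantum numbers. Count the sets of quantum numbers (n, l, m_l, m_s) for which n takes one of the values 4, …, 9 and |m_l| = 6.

Work shell by shell — for each n, count the (l, m_l) pairs that satisfy |m_l| = 6:
n=7 → 2; n=8 → 4; n=9 → 6.
Orbitals: 2 + 4 + 6 = 12. Including both spin states (m_s = ±1/2) gives 2 × 12 = 24 states.

24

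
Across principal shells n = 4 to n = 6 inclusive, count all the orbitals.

77

Shell n has n² orbitals: 4²=16 + 5²=25 + 6²=36 = 77 orbitals.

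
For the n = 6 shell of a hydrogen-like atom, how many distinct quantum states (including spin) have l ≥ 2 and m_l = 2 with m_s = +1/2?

For n = 6, l ranges over 0 … 5.
Orbitals with l ≥ 2 and m_l = 2, by l: l=2 → 1; l=3 → 1; l=4 → 1; l=5 → 1.
Orbitals: 1 + 1 + 1 + 1 = 4. With m_s fixed to a single value there is one state per orbital, giving 4 states.

4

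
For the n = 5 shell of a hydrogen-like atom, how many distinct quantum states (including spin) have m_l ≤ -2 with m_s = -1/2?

Go through l = 0, …, 4 (the values permitted for n = 5).
The (l, m_l) pairs meeting m_l ≤ -2 give: l=2 → 1; l=3 → 2; l=4 → 3.
Orbitals: 1 + 2 + 3 = 6. With m_s fixed to a single value there is one state per orbital, giving 6 states.

6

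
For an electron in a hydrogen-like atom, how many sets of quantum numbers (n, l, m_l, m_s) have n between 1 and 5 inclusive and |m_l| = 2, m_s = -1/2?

For each n in the range, tally the orbitals obeying |m_l| = 2:
n=3 → 2; n=4 → 4; n=5 → 6.
Orbitals: 2 + 4 + 6 = 12. With m_s fixed to -1/2 there is one state per orbital, so 12 states.

12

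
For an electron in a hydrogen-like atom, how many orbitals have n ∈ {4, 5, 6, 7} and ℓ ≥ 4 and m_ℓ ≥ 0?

34

Treat each shell separately and count matching orbitals:
n=5 → 5; n=6 → 11; n=7 → 18.
Total orbitals: 5 + 11 + 18 = 34.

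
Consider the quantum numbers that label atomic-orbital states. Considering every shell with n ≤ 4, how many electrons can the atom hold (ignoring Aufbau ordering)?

60

Total orbitals = 1² + 2² + 3² + 4² = 30. Doubling for spin gives 60 electrons.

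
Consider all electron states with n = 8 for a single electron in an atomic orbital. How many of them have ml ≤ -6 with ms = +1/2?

The n = 8 shell has l = 0 through 7; check each.
The (l, ml) pairs meeting ml ≤ -6 give: l=6 → 1; l=7 → 2.
Orbitals: 1 + 2 = 3. With ms fixed to a single value there is one state per orbital, giving 3 states.

3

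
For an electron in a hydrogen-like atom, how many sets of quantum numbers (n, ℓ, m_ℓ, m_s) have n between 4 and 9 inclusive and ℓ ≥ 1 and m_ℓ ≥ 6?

Count contributing orbitals for each principal shell:
n=7 → 1; n=8 → 3; n=9 → 6.
Orbitals: 1 + 3 + 6 = 10. Including both spin states (m_s = ±1/2) gives 2 × 10 = 20 states.

20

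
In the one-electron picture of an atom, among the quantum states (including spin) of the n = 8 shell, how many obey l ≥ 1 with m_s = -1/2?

The n = 8 shell has l = 0 through 7; check each.
Per l-value: l=1 → 3; l=2 → 5; l=3 → 7; l=4 → 9; l=5 → 11; l=6 → 13; l=7 → 15.
Orbitals: 3 + 5 + 7 + 9 + 11 + 13 + 15 = 63. With m_s fixed to a single value there is one state per orbital, giving 63 states.

63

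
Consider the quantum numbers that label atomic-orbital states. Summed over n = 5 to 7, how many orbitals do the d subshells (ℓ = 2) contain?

A d subshell (ℓ = 2) exists for every n ≥ 3, so shells n = 5, 6, 7 each contribute one — 3 subshells.
Since each d subshell has 2·2+1 = 5 orbitals, the total is 3 × 5 = 15.

15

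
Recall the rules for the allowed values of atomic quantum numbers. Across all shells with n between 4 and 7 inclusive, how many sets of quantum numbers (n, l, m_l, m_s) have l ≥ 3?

For each n in the range, tally the orbitals obeying l ≥ 3:
n=4 → 7; n=5 → 16; n=6 → 27; n=7 → 40.
Orbitals: 7 + 16 + 27 + 40 = 90. Including both spin states (m_s = ±1/2) gives 2 × 90 = 180 states.

180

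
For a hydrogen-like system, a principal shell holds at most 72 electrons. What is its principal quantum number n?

n = 6

2n² = 72 ⇒ n² = 36 ⇒ n = 6.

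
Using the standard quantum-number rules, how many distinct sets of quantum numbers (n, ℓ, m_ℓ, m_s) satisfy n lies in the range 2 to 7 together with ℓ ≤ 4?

208

For each n in the range, tally the orbitals obeying ℓ ≤ 4:
n=2 → 4; n=3 → 9; n=4 → 16; n=5 → 25; n=6 → 25; n=7 → 25.
Orbitals: 4 + 9 + 16 + 25 + 25 + 25 = 104. Including both spin states (m_s = ±1/2) gives 2 × 104 = 208 states.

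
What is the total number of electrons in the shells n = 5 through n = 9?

Shell n has n² orbitals: 5²=25 + 6²=36 + 7²=49 + 8²=64 + 9²=81 = 255 orbitals.
Two spin states per orbital: 2 × 255 = 510 electrons.

510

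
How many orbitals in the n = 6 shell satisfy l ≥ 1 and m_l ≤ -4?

3

Go through l = 0, …, 5 (the values permitted for n = 6).
Per l-value: l=4 → 1; l=5 → 2.
Total orbitals: 1 + 2 = 3.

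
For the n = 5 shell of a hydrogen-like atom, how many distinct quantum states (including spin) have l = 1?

6

Go through l = 0, …, 4 (the values permitted for n = 5).
The (l, m_l) pairs meeting l = 1 give: l=1 → 3.
Orbitals: 3. Each orbital carries two spin states, so 3 × 2 = 6 states.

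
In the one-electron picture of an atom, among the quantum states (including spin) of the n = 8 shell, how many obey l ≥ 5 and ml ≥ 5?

12

With n = 8 the allowed l are 0, 1, …, 7.
Per l-value: l=5 → 1; l=6 → 2; l=7 → 3.
Orbitals: 1 + 2 + 3 = 6. Each orbital carries two spin states, so 6 × 2 = 12 states.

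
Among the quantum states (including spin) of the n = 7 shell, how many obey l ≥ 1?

Orbitals with l ≥ 1, by l: l=1 → 3; l=2 → 5; l=3 → 7; l=4 → 9; l=5 → 11; l=6 → 13.
Orbitals: 3 + 5 + 7 + 9 + 11 + 13 = 48. Each orbital carries two spin states, so 48 × 2 = 96 states.

96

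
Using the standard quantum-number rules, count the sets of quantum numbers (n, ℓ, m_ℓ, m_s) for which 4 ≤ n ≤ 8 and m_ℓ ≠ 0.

For each n in the range, tally the orbitals obeying m_ℓ ≠ 0:
n=4 → 12; n=5 → 20; n=6 → 30; n=7 → 42; n=8 → 56.
Orbitals: 12 + 20 + 30 + 42 + 56 = 160. Including both spin states (m_s = ±1/2) gives 2 × 160 = 320 states.

320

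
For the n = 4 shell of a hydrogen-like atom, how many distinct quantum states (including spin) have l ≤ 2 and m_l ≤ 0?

Contributions: l=0 → 1; l=1 → 2; l=2 → 3.
Orbitals: 1 + 2 + 3 = 6. Each orbital carries two spin states, so 6 × 2 = 12 states.

12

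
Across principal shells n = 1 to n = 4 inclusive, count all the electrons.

60

Shell n has n² orbitals: 1²=1 + 2²=4 + 3²=9 + 4²=16 = 30 orbitals.
Two spin states per orbital: 2 × 30 = 60 electrons.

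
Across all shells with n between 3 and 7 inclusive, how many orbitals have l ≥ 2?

Treat each shell separately and count matching orbitals:
n=3 → 5; n=4 → 12; n=5 → 21; n=6 → 32; n=7 → 45.
Total orbitals: 5 + 12 + 21 + 32 + 45 = 115.

115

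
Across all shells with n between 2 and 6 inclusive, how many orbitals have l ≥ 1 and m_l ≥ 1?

Count contributing orbitals for each principal shell:
n=2 → 1; n=3 → 3; n=4 → 6; n=5 → 10; n=6 → 15.
Total orbitals: 1 + 3 + 6 + 10 + 15 = 35.

35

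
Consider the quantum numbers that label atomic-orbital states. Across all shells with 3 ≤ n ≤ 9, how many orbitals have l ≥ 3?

217

Go shell by shell, enumerating (l, ml) with l ≥ 3:
n=4 → 7; n=5 → 16; n=6 → 27; n=7 → 40; n=8 → 55; n=9 → 72.
Total orbitals: 7 + 16 + 27 + 40 + 55 + 72 = 217.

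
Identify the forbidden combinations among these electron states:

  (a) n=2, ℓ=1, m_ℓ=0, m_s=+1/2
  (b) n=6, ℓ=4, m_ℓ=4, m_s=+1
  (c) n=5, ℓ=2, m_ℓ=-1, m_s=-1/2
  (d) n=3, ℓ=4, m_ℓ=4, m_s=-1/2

(b) and (d)

(b) has m_s = +1, but an electron's spin must be ±1/2.
(d) has ℓ = 4 ≥ n = 3, violating 0 ≤ ℓ ≤ n−1.
The remaining sets (a), (c) satisfy all four rules.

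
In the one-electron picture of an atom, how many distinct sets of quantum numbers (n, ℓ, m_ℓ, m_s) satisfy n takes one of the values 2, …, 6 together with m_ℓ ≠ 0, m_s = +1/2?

70

For each n in the range, tally the orbitals obeying m_ℓ ≠ 0:
n=2 → 2; n=3 → 6; n=4 → 12; n=5 → 20; n=6 → 30.
Orbitals: 2 + 6 + 12 + 20 + 30 = 70. With m_s fixed to +1/2 there is one state per orbital, so 70 states.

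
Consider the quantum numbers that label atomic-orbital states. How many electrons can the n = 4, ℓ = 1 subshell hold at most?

A subshell with ℓ = 1 has 2ℓ+1 = 3 orbitals, each holding 2 electrons (spin ±1/2), so 3 × 2 = 6.

6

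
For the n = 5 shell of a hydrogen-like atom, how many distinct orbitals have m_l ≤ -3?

For n = 5, l ranges over 0 … 4.
Per l-value: l=3 → 1; l=4 → 2.
Total orbitals: 1 + 2 = 3.

3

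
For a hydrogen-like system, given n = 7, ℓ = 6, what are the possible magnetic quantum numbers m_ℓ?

m_ℓ takes every integer from −ℓ to +ℓ. With ℓ = 6 that gives the 13 values -6, -5, -4, -3, -2, -1, 0, 1, 2, 3, 4, 5, 6.

-6, -5, -4, -3, -2, -1, 0, 1, 2, 3, 4, 5, 6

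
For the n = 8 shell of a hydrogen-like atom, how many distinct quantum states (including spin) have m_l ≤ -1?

Per l-value: l=1 → 1; l=2 → 2; l=3 → 3; l=4 → 4; l=5 → 5; l=6 → 6; l=7 → 7.
Orbitals: 1 + 2 + 3 + 4 + 5 + 6 + 7 = 28. Each orbital carries two spin states, so 28 × 2 = 56 states.

56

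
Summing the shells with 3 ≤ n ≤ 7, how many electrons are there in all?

Shell n has n² orbitals: 3²=9 + 4²=16 + 5²=25 + 6²=36 + 7²=49 = 135 orbitals.
Two spin states per orbital: 2 × 135 = 270 electrons.

270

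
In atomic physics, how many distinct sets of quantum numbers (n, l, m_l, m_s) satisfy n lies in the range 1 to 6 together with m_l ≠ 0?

Per-shell orbital counts meeting the constraint:
n=2 → 2; n=3 → 6; n=4 → 12; n=5 → 20; n=6 → 30.
Orbitals: 2 + 6 + 12 + 20 + 30 = 70. Including both spin states (m_s = ±1/2) gives 2 × 70 = 140 states.

140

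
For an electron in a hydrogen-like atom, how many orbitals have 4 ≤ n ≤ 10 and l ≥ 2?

343

For each n in the range, tally the orbitals obeying l ≥ 2:
n=4 → 12; n=5 → 21; n=6 → 32; n=7 → 45; n=8 → 60; n=9 → 77; n=10 → 96.
Total orbitals: 12 + 21 + 32 + 45 + 60 + 77 + 96 = 343.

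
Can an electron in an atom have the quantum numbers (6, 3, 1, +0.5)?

n = 6 is a positive integer. ℓ = 3 satisfies 0 ≤ ℓ ≤ n−1 = 5. m_ℓ = 1 lies in the range −ℓ … +ℓ (here −3 … 3). m_s = +1/2 is one of ±1/2.
All four constraints are satisfied.

Yes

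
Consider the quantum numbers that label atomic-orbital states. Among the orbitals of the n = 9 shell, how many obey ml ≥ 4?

15

Contributions: l=4 → 1; l=5 → 2; l=6 → 3; l=7 → 4; l=8 → 5.
Total orbitals: 1 + 2 + 3 + 4 + 5 = 15.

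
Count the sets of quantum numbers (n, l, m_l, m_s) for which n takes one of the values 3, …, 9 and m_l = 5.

Per-shell orbital counts meeting the constraint:
n=6 → 1; n=7 → 2; n=8 → 3; n=9 → 4.
Orbitals: 1 + 2 + 3 + 4 = 10. Including both spin states (m_s = ±1/2) gives 2 × 10 = 20 states.

20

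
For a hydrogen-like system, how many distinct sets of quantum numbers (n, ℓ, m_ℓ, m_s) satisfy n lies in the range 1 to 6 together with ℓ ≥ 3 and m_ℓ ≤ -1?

44

Treat each shell separately and count matching orbitals:
n=4 → 3; n=5 → 7; n=6 → 12.
Orbitals: 3 + 7 + 12 = 22. Including both spin states (m_s = ±1/2) gives 2 × 22 = 44 states.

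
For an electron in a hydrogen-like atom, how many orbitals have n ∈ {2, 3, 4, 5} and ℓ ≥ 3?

Treat each shell separately and count matching orbitals:
n=4 → 7; n=5 → 16.
Total orbitals: 7 + 16 = 23.

23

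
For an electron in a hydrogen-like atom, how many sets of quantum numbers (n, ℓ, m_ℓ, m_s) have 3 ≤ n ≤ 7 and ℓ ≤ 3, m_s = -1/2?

73

For each n in the range, tally the orbitals obeying ℓ ≤ 3:
n=3 → 9; n=4 → 16; n=5 → 16; n=6 → 16; n=7 → 16.
Orbitals: 9 + 16 + 16 + 16 + 16 = 73. With m_s fixed to -1/2 there is one state per orbital, so 73 states.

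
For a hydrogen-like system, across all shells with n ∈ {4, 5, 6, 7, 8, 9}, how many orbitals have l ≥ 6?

Per-shell orbital counts meeting the constraint:
n=7 → 13; n=8 → 28; n=9 → 45.
Total orbitals: 13 + 28 + 45 = 86.

86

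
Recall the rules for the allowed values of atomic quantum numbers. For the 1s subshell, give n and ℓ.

The leading integer gives n = 1; the letter 's' means ℓ = 0.

n = 1, ℓ = 0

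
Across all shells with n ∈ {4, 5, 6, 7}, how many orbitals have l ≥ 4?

62

Go shell by shell, enumerating (l, ml) with l ≥ 4:
n=5 → 9; n=6 → 20; n=7 → 33.
Total orbitals: 9 + 20 + 33 = 62.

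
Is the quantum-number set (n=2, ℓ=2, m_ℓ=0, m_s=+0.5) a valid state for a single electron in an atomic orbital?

The orbital quantum number must satisfy 0 ≤ ℓ ≤ n−1. With n = 2 the allowed ℓ values are 0, 1, so ℓ = 2 is out of range.

No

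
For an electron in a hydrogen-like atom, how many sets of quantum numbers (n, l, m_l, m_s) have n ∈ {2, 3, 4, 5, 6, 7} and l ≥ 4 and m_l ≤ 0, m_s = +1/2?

34

Go shell by shell, enumerating (l, m_l) with l ≥ 4 and m_l ≤ 0:
n=5 → 5; n=6 → 11; n=7 → 18.
Orbitals: 5 + 11 + 18 = 34. With m_s fixed to +1/2 there is one state per orbital, so 34 states.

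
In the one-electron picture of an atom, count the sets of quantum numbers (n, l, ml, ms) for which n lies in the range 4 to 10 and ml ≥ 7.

20

For each n in the range, tally the orbitals obeying ml ≥ 7:
n=8 → 1; n=9 → 3; n=10 → 6.
Orbitals: 1 + 3 + 6 = 10. Including both spin states (ms = ±1/2) gives 2 × 10 = 20 states.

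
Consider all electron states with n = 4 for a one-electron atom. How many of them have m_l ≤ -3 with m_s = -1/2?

1

Go through l = 0, …, 3 (the values permitted for n = 4).
Contributions: l=3 → 1.
Orbitals: 1. With m_s fixed to a single value there is one state per orbital, giving 1 state.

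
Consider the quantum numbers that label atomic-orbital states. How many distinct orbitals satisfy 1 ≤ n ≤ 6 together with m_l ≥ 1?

35

Go shell by shell, enumerating (l, m_l) with m_l ≥ 1:
n=2 → 1; n=3 → 3; n=4 → 6; n=5 → 10; n=6 → 15.
Total orbitals: 1 + 3 + 6 + 10 + 15 = 35.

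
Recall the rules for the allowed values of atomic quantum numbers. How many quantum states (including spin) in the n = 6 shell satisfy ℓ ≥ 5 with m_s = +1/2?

11

Go through ℓ = 0, …, 5 (the values permitted for n = 6).
The (ℓ, m_ℓ) pairs meeting ℓ ≥ 5 give: ℓ=5 → 11.
Orbitals: 11. With m_s fixed to a single value there is one state per orbital, giving 11 states.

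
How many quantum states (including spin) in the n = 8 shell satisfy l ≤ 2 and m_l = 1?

4

For n = 8, l ranges over 0 … 7.
The (l, m_l) pairs meeting l ≤ 2 and m_l = 1 give: l=1 → 1; l=2 → 1.
Orbitals: 1 + 1 = 2. Each orbital carries two spin states, so 2 × 2 = 4 states.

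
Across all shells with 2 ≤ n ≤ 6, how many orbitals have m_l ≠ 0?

Work shell by shell — for each n, count the (l, m_l) pairs that satisfy m_l ≠ 0:
n=2 → 2; n=3 → 6; n=4 → 12; n=5 → 20; n=6 → 30.
Total orbitals: 2 + 6 + 12 + 20 + 30 = 70.

70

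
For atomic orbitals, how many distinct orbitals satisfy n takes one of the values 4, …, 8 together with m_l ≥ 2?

55

Go shell by shell, enumerating (l, m_l) with m_l ≥ 2:
n=4 → 3; n=5 → 6; n=6 → 10; n=7 → 15; n=8 → 21.
Total orbitals: 3 + 6 + 10 + 15 + 21 = 55.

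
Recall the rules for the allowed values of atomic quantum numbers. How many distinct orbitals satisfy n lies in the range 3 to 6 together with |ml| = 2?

20

Go shell by shell, enumerating (l, ml) with |ml| = 2:
n=3 → 2; n=4 → 4; n=5 → 6; n=6 → 8.
Total orbitals: 2 + 4 + 6 + 8 = 20.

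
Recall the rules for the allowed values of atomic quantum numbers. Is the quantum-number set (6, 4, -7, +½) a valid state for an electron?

The magnetic quantum number must satisfy −ℓ ≤ m_ℓ ≤ ℓ. With ℓ = 4, m_ℓ can only be -4, -3, -2, -1, 0, 1, 2, 3, 4, so m_ℓ = -7 is forbidden.

Not allowed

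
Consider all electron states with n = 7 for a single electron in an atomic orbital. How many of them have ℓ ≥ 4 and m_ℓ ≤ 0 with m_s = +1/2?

18

The n = 7 shell has ℓ = 0 through 6; check each.
Contributions: ℓ=4 → 5; ℓ=5 → 6; ℓ=6 → 7.
Orbitals: 5 + 6 + 7 = 18. With m_s fixed to a single value there is one state per orbital, giving 18 states.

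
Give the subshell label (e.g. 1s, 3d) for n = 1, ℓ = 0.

ℓ = 0 corresponds to the letter 's', so the subshell is 1s.

1s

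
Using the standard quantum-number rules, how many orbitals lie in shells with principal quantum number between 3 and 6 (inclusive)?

Shell n has n² orbitals: 3²=9 + 4²=16 + 5²=25 + 6²=36 = 86 orbitals.

86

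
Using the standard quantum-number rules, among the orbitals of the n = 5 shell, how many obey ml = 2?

3

Go through l = 0, …, 4 (the values permitted for n = 5).
Contributions: l=2 → 1; l=3 → 1; l=4 → 1.
Total orbitals: 1 + 1 + 1 = 3.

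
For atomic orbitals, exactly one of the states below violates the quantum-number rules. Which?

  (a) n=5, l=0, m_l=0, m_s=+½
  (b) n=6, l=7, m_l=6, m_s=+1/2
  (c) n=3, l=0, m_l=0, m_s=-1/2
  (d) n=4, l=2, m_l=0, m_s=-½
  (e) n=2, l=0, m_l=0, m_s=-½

(b)

(b) has l = 7 ≥ n = 6, violating 0 ≤ l ≤ n−1.
The remaining sets (a), (c), (d), (e) satisfy all four rules.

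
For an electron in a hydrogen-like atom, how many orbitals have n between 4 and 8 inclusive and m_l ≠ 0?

160

Treat each shell separately and count matching orbitals:
n=4 → 12; n=5 → 20; n=6 → 30; n=7 → 42; n=8 → 56.
Total orbitals: 12 + 20 + 30 + 42 + 56 = 160.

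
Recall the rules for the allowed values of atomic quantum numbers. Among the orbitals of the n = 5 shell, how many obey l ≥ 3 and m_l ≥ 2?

Per l-value: l=3 → 2; l=4 → 3.
Total orbitals: 2 + 3 = 5.

5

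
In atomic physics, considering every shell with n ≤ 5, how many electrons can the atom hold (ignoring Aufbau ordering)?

110

Total orbitals = 1² + 2² + 3² + 4² + 5² = 55. Doubling for spin gives 110 electrons.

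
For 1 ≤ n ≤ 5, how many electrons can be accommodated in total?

110

Total orbitals = 1² + 2² + 3² + 4² + 5² = 55. Doubling for spin gives 110 electrons.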